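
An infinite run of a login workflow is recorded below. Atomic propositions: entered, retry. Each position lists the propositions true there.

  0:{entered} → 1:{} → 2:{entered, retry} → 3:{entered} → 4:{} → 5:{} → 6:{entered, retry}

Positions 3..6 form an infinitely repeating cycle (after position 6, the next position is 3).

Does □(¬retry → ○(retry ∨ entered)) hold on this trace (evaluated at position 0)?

¬retry → ○(retry ∨ entered) must hold at every position from 0 onward. It fails at position 0, so □(¬retry → ○(retry ∨ entered)) is false.
Positions where ¬retry holds: 0, 1, 3, 4, 5.
Check ○(retry ∨ entered) at each: 0→fails, 1→ok, 3→fails, 4→fails, 5→ok.

No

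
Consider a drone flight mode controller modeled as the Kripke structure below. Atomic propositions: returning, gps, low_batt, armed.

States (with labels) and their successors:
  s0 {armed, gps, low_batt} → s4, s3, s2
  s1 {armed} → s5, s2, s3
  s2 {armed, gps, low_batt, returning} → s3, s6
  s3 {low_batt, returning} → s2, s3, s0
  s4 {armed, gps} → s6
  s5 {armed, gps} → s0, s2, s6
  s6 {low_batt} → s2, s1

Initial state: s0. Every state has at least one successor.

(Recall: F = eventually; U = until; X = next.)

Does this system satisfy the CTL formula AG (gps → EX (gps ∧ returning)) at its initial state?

Does not hold

States satisfying gps → EX (gps ∧ returning): {s0, s1, s3, s5, s6}.
States satisfying AG (gps → EX (gps ∧ returning)): ∅.
s2 is reachable from s0 and violates gps → EX (gps ∧ returning), so AG fails at s0.
s0 ∉ Sat(AG (gps → EX (gps ∧ returning))).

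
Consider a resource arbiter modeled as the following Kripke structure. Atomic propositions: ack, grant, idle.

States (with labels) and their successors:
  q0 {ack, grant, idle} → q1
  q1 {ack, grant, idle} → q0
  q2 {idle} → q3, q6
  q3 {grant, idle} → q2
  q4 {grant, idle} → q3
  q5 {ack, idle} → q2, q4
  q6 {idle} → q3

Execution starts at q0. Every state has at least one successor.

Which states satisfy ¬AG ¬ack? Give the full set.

{q0, q1, q5}

States satisfying ¬ack: {q2, q3, q4, q6}.
States satisfying AG ¬ack: {q2, q3, q4, q6}.
States satisfying ¬AG ¬ack: {q0, q1, q5}.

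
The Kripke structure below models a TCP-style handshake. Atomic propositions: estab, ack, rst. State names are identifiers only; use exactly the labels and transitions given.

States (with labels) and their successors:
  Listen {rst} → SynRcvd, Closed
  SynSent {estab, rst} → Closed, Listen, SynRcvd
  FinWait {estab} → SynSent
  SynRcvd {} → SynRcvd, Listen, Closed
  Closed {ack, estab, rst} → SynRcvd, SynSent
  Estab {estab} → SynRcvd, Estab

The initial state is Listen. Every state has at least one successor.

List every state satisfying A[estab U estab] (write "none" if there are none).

States satisfying estab: {SynSent, FinWait, Closed, Estab}.
States satisfying A[estab U estab]: {SynSent, FinWait, Closed, Estab}.

{SynSent, FinWait, Closed, Estab}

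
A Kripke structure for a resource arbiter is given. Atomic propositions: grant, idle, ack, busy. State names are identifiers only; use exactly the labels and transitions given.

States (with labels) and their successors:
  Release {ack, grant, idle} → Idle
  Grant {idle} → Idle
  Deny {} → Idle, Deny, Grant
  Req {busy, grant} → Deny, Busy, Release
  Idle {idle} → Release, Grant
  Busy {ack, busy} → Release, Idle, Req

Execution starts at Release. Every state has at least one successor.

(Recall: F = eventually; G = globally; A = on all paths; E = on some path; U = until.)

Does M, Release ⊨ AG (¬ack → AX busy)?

Does not hold

States satisfying ¬ack → AX busy: {Release, Busy}.
States satisfying AG (¬ack → AX busy): ∅.
Grant is reachable from Release and violates ¬ack → AX busy, so AG fails at Release.
Release ∉ Sat(AG (¬ack → AX busy)).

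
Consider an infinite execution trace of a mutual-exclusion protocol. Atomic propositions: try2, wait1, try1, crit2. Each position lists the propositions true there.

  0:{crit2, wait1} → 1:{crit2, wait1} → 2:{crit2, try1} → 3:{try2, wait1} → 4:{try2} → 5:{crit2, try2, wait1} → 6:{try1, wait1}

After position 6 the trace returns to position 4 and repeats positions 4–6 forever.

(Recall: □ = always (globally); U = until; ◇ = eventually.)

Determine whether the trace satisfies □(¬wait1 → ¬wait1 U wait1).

¬wait1 → ¬wait1 U wait1 holds at every position 0..6, and those are all positions ever visited, so □(¬wait1 → ¬wait1 U wait1) holds.
Positions where ¬wait1 holds: 2, 4.
Check ¬wait1 U wait1 at each: 2→ok, 4→ok.

Satisfied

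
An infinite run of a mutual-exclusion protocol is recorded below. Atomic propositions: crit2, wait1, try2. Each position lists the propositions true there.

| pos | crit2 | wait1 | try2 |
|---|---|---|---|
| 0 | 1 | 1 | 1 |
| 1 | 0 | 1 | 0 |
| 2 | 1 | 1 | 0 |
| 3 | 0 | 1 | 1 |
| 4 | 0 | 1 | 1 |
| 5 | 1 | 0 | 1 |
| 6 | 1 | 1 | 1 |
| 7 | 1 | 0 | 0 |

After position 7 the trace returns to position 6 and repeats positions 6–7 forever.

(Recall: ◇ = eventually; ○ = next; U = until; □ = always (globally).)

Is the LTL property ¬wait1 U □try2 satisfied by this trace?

Walking from position 0: at position 0, □try2 has not yet held and ¬wait1 fails, so ¬wait1 U □try2 is false.

Violated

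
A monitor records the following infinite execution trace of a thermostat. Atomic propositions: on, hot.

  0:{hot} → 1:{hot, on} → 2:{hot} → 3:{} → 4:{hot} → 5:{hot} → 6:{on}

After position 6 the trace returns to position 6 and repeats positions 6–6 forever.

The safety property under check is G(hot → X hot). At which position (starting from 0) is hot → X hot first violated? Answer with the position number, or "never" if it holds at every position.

Check hot → X hot at each position in order: 0 ✓, 1 ✓.
At position 2 the labels are {hot} and the next position 3 has {}, so hot → X hot is false there. This is the first violation.

2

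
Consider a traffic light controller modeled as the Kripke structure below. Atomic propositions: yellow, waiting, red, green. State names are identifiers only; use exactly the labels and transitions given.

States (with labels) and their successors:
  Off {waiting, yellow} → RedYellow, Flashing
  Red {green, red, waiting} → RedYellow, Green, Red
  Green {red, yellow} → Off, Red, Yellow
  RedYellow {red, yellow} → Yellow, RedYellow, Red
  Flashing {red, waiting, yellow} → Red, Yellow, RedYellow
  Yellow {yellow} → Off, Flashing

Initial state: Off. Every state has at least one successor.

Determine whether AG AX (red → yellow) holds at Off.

Does not hold

States satisfying AX (red → yellow): {Off, Yellow}.
States satisfying AG AX (red → yellow): ∅.
Flashing is reachable from Off and violates AX (red → yellow), so AG fails at Off.
Off ∉ Sat(AG AX (red → yellow)).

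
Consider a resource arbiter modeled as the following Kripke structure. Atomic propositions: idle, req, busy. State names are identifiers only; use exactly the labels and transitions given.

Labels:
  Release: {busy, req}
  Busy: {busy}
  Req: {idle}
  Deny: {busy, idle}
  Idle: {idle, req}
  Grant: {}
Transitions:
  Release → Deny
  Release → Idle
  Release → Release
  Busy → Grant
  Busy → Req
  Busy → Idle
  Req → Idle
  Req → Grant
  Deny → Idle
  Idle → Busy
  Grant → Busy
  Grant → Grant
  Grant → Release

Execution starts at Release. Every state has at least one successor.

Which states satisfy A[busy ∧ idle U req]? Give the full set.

{Release, Deny, Idle}

States satisfying busy ∧ idle: {Deny}.
States satisfying req: {Release, Idle}.
States satisfying A[busy ∧ idle U req]: {Release, Deny, Idle}.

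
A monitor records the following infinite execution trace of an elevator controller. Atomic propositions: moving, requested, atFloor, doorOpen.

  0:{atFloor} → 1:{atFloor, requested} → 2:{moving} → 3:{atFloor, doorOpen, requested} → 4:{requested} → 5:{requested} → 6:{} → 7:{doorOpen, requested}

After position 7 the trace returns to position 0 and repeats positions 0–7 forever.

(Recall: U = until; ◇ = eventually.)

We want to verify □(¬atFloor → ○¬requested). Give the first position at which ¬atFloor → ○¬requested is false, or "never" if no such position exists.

2

Check ¬atFloor → ○¬requested at each position in order: 0 ✓, 1 ✓.
At position 2 the labels are {moving} and the next position 3 has {atFloor, doorOpen, requested}, so ¬atFloor → ○¬requested is false there. This is the first violation.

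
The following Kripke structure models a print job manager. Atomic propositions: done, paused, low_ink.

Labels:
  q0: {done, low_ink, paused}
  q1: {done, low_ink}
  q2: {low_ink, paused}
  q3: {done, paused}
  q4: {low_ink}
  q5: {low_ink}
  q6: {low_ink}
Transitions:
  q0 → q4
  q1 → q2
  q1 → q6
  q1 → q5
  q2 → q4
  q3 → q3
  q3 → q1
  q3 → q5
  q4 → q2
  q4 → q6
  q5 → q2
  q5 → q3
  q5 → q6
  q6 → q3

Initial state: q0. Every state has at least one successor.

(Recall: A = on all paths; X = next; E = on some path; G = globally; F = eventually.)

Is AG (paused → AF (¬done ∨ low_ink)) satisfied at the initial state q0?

Does not hold

States satisfying paused → AF (¬done ∨ low_ink): {q0, q1, q2, q4, q5, q6}.
States satisfying AG (paused → AF (¬done ∨ low_ink)): ∅.
q3 is reachable from q0 and violates paused → AF (¬done ∨ low_ink), so AG fails at q0.
q0 ∉ Sat(AG (paused → AF (¬done ∨ low_ink))).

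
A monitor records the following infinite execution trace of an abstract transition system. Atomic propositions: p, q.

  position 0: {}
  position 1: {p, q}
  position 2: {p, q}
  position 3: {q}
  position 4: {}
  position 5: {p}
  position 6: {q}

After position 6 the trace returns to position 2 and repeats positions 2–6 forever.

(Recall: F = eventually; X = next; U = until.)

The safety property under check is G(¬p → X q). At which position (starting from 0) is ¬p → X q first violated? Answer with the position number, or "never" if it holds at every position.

3

Check ¬p → X q at each position in order: 0 ✓, 1 ✓, 2 ✓.
At position 3 the labels are {q} and the next position 4 has {}, so ¬p → X q is false there. This is the first violation.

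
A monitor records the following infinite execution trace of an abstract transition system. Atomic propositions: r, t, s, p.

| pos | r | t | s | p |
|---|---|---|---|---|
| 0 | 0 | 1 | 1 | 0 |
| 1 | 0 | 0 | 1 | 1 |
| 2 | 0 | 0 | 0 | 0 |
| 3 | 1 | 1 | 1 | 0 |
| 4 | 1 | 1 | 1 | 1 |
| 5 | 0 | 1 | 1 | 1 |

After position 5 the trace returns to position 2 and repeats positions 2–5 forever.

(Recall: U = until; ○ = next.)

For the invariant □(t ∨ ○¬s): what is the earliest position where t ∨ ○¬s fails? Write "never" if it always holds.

2

Check t ∨ ○¬s at each position in order: 0 ✓, 1 ✓.
At position 2 the labels are {} and the next position 3 has {r, s, t}, so t ∨ ○¬s is false there. This is the first violation.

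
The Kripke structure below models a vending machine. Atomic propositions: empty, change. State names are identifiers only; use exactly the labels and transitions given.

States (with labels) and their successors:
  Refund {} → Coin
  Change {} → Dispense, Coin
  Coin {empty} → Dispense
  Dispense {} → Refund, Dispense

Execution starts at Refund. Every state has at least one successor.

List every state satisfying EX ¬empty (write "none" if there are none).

States satisfying ¬empty: {Refund, Change, Dispense}.
States satisfying EX ¬empty: {Change, Coin, Dispense}.

{Change, Coin, Dispense}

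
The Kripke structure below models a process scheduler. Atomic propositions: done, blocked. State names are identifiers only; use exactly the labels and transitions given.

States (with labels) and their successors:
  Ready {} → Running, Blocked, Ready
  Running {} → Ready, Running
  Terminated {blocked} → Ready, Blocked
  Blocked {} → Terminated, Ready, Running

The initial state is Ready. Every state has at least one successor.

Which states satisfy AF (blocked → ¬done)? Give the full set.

States satisfying blocked → ¬done: {Ready, Running, Terminated, Blocked}.
States satisfying AF (blocked → ¬done): {Ready, Running, Terminated, Blocked}.

{Ready, Running, Terminated, Blocked}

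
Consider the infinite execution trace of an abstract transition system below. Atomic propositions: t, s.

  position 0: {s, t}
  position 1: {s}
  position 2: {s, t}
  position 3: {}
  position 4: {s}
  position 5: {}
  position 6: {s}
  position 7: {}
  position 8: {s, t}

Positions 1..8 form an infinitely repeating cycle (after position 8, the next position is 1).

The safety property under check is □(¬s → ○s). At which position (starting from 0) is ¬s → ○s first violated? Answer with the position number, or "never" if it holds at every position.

¬s → ○s holds at every position 0..8, and those are all the positions the trace ever visits, so the invariant □(¬s → ○s) is never violated.

never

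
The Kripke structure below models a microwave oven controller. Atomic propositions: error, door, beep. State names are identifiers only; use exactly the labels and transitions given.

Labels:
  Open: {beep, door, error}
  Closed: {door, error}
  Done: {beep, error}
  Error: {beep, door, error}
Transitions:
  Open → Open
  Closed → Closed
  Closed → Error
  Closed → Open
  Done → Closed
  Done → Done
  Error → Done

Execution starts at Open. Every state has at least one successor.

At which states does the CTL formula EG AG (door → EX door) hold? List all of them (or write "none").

States satisfying AG (door → EX door): {Open}.
States satisfying EG AG (door → EX door): {Open}.

{Open}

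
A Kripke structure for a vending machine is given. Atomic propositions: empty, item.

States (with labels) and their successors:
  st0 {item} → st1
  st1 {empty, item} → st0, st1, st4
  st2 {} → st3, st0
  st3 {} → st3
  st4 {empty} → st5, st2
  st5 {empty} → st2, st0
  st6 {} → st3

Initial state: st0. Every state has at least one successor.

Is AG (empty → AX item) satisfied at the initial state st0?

Violated

States satisfying empty → AX item: {st0, st2, st3, st6}.
States satisfying AG (empty → AX item): {st3, st6}.
st1 is reachable from st0 and violates empty → AX item, so AG fails at st0.
st0 ∉ Sat(AG (empty → AX item)).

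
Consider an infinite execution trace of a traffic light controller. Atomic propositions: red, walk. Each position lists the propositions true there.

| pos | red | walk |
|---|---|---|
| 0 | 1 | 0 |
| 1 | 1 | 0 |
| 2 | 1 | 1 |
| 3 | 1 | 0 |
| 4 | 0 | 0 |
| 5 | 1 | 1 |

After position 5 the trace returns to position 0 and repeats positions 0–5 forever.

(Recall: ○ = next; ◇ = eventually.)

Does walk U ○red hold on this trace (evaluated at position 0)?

Holds

Walking from position 0: ○red first holds at position 0, and walk holds at every earlier position along the way, so walk U ○red holds.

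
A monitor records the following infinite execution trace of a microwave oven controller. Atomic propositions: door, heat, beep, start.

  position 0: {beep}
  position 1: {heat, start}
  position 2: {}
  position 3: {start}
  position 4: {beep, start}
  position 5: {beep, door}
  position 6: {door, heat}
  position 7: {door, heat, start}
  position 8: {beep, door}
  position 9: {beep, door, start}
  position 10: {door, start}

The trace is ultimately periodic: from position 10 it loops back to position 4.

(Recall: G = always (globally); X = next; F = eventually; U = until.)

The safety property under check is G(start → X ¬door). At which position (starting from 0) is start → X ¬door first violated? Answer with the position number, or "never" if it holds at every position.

4

Check start → X ¬door at each position in order: 0 ✓, 1 ✓, 2 ✓, 3 ✓.
At position 4 the labels are {beep, start} and the next position 5 has {beep, door}, so start → X ¬door is false there. This is the first violation.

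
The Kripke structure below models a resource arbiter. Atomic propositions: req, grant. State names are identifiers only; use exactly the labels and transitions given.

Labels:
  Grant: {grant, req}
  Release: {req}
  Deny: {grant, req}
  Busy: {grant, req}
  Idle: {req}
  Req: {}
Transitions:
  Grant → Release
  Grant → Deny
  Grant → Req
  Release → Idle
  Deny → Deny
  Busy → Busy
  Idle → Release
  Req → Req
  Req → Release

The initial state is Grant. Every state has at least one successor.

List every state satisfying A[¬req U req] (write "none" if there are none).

States satisfying ¬req: {Req}.
States satisfying req: {Grant, Release, Deny, Busy, Idle}.
States satisfying A[¬req U req]: {Grant, Release, Deny, Busy, Idle}.

{Grant, Release, Deny, Busy, Idle}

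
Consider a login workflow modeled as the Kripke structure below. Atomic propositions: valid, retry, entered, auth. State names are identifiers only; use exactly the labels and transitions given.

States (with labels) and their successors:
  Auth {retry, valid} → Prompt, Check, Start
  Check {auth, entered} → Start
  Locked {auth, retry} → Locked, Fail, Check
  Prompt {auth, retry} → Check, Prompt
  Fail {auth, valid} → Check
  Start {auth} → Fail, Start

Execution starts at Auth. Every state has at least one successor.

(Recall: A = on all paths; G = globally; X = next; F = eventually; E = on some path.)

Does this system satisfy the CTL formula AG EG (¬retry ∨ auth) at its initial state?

States satisfying EG (¬retry ∨ auth): {Check, Locked, Prompt, Fail, Start}.
States satisfying AG EG (¬retry ∨ auth): {Check, Locked, Prompt, Fail, Start}.
Auth is reachable from Auth and violates EG (¬retry ∨ auth), so AG fails at Auth.
Auth ∉ Sat(AG EG (¬retry ∨ auth)).

Does not hold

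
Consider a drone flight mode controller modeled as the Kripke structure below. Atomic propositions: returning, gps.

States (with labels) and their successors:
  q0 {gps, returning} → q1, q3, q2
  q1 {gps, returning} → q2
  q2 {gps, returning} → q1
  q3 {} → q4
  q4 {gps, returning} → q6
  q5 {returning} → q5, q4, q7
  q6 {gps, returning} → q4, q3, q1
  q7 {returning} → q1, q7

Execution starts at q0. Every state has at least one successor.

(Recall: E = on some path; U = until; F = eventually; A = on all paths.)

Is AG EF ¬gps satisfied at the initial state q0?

Does not hold

States satisfying EF ¬gps: {q0, q3, q4, q5, q6, q7}.
States satisfying AG EF ¬gps: ∅.
q1 is reachable from q0 and violates EF ¬gps, so AG fails at q0.
q0 ∉ Sat(AG EF ¬gps).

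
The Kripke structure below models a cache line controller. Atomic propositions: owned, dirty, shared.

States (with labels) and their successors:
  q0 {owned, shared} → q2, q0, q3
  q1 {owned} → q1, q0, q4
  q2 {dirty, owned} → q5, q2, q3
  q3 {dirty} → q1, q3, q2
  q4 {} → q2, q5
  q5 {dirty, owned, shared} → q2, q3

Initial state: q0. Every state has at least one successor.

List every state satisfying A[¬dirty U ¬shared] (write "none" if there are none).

{q1, q2, q3, q4}

States satisfying ¬dirty: {q0, q1, q4}.
States satisfying ¬shared: {q1, q2, q3, q4}.
States satisfying A[¬dirty U ¬shared]: {q1, q2, q3, q4}.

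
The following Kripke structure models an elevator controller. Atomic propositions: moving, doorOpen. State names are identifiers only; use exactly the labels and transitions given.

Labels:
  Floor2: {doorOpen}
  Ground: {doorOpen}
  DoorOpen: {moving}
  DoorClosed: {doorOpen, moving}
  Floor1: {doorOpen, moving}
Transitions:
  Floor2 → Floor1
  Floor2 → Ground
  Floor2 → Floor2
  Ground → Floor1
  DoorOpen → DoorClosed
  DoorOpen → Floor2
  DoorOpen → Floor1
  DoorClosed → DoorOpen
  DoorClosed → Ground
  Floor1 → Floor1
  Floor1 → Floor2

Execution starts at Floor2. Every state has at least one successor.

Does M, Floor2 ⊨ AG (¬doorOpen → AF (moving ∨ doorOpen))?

Holds

States satisfying ¬doorOpen → AF (moving ∨ doorOpen): {Floor2, Ground, DoorOpen, DoorClosed, Floor1}.
States satisfying AG (¬doorOpen → AF (moving ∨ doorOpen)): {Floor2, Ground, DoorOpen, DoorClosed, Floor1}.
Every state reachable from Floor2 satisfies ¬doorOpen → AF (moving ∨ doorOpen).
Floor2 ∈ Sat(AG (¬doorOpen → AF (moving ∨ doorOpen))).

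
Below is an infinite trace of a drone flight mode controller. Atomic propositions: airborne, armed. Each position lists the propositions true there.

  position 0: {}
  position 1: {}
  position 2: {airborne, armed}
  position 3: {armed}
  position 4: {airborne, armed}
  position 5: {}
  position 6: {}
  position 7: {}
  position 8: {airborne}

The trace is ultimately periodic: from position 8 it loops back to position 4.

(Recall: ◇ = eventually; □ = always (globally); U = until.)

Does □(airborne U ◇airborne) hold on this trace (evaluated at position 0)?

airborne U ◇airborne holds at every position 0..8, and those are all positions ever visited, so □(airborne U ◇airborne) holds.

Holds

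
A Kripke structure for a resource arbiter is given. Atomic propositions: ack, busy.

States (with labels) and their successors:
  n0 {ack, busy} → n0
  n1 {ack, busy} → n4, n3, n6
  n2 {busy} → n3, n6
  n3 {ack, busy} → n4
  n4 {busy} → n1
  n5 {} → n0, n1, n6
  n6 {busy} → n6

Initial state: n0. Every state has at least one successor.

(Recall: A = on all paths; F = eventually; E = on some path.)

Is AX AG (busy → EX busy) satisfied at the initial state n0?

States satisfying AG (busy → EX busy): {n0, n1, n2, n3, n4, n5, n6}.
States satisfying AX AG (busy → EX busy): {n0, n1, n2, n3, n4, n5, n6}.
n0 ∈ Sat(AX AG (busy → EX busy)).

Holds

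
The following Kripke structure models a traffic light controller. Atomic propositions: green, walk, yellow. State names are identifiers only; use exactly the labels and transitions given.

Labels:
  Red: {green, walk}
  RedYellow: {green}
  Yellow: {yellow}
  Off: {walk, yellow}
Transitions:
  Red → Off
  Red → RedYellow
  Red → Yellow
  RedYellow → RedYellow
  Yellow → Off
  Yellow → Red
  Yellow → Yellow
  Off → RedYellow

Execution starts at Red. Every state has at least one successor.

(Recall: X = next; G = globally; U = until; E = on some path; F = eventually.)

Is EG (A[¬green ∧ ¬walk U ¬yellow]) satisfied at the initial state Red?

Satisfied

States satisfying A[¬green ∧ ¬walk U ¬yellow]: {Red, RedYellow}.
States satisfying EG (A[¬green ∧ ¬walk U ¬yellow]): {Red, RedYellow}.
Red ∈ Sat(EG (A[¬green ∧ ¬walk U ¬yellow])).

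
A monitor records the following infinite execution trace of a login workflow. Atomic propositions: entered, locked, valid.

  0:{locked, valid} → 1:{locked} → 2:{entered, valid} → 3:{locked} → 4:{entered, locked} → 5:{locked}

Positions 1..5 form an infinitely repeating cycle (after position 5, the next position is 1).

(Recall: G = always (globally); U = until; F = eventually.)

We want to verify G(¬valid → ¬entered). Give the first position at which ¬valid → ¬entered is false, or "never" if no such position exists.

4

Check ¬valid → ¬entered at each position in order: 0 ✓, 1 ✓, 2 ✓, 3 ✓.
At position 4 the labels are {entered, locked}, so ¬valid → ¬entered is false there. This is the first violation.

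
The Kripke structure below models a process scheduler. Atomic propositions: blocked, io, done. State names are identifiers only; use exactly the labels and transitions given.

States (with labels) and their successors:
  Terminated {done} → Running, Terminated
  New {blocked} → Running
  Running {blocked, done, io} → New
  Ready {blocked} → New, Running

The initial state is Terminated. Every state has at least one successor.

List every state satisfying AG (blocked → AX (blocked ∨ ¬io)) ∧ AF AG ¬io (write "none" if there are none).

States satisfying blocked → AX (blocked ∨ ¬io): {Terminated, New, Running, Ready}.
States satisfying AG (blocked → AX (blocked ∨ ¬io)): {Terminated, New, Running, Ready}.
States satisfying AG ¬io: ∅.
States satisfying AF AG ¬io: ∅.
States satisfying AG (blocked → AX (blocked ∨ ¬io)) ∧ AF AG ¬io: ∅.

none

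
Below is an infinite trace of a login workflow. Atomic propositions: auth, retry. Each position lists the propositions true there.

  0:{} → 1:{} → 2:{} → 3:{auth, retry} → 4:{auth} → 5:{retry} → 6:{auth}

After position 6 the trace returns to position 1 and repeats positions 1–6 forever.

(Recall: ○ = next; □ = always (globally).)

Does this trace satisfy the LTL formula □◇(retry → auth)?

◇(retry → auth) holds at every position 0..6, and those are all positions ever visited, so □◇(retry → auth) holds.

Holds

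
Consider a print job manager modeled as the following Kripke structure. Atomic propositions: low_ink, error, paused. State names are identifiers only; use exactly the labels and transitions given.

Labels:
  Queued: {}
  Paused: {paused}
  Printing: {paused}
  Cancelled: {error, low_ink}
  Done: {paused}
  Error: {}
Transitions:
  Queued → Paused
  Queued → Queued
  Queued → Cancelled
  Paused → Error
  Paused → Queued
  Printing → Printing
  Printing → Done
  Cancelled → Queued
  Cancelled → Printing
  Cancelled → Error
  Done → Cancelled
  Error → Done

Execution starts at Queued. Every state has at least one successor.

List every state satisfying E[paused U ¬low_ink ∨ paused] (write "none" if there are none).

States satisfying paused: {Paused, Printing, Done}.
States satisfying ¬low_ink ∨ paused: {Queued, Paused, Printing, Done, Error}.
States satisfying E[paused U ¬low_ink ∨ paused]: {Queued, Paused, Printing, Done, Error}.

{Queued, Paused, Printing, Done, Error}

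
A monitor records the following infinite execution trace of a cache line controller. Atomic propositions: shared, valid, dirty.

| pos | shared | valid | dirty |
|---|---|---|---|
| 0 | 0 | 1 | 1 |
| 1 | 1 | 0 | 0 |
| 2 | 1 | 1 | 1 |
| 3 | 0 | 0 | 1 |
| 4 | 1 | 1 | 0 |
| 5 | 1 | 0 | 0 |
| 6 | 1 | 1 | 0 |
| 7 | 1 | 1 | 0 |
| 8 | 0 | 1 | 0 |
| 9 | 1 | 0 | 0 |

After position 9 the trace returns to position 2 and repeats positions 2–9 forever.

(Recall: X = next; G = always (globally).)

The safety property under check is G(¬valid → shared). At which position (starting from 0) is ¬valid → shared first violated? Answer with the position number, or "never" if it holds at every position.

3

Check ¬valid → shared at each position in order: 0 ✓, 1 ✓, 2 ✓.
At position 3 the labels are {dirty}, so ¬valid → shared is false there. This is the first violation.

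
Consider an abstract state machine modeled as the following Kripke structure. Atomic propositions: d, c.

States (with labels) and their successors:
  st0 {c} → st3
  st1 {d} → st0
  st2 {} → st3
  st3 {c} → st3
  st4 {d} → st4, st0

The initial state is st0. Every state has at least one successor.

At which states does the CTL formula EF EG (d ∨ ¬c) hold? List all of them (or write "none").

{st4}

States satisfying EG (d ∨ ¬c): {st4}.
States satisfying EF EG (d ∨ ¬c): {st4}.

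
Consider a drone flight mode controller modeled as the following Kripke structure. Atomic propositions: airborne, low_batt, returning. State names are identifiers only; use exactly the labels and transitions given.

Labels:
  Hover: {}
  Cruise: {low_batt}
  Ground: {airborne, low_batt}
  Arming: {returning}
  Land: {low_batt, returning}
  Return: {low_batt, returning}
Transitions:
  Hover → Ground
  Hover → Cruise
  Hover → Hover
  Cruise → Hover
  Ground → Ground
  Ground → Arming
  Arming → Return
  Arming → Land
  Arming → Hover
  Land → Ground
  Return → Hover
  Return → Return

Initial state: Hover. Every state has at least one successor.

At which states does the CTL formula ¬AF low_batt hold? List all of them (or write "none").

{Hover, Arming}

States satisfying low_batt: {Cruise, Ground, Land, Return}.
States satisfying AF low_batt: {Cruise, Ground, Land, Return}.
States satisfying ¬AF low_batt: {Hover, Arming}.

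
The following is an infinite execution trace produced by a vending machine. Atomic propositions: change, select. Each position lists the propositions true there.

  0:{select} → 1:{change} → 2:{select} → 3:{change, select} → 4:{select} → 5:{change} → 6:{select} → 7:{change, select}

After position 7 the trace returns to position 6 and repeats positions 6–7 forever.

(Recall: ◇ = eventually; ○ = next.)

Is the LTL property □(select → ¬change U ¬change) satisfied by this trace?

No

select → ¬change U ¬change must hold at every position from 0 onward. It fails at position 3, so □(select → ¬change U ¬change) is false.
Positions where select holds: 0, 2, 3, 4, 6, 7.
Check ¬change U ¬change at each: 0→ok, 2→ok, 3→fails, 4→ok, 6→ok, 7→fails.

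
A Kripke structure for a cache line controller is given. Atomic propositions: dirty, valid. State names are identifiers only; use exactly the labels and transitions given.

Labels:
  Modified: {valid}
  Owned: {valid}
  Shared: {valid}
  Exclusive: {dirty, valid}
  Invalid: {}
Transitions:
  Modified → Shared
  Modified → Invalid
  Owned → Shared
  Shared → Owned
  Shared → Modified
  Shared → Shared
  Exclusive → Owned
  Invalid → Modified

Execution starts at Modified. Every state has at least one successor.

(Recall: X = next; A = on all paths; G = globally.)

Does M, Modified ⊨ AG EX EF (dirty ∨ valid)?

Satisfied

States satisfying EX EF (dirty ∨ valid): {Modified, Owned, Shared, Exclusive, Invalid}.
States satisfying AG EX EF (dirty ∨ valid): {Modified, Owned, Shared, Exclusive, Invalid}.
Every state reachable from Modified satisfies EX EF (dirty ∨ valid).
Modified ∈ Sat(AG EX EF (dirty ∨ valid)).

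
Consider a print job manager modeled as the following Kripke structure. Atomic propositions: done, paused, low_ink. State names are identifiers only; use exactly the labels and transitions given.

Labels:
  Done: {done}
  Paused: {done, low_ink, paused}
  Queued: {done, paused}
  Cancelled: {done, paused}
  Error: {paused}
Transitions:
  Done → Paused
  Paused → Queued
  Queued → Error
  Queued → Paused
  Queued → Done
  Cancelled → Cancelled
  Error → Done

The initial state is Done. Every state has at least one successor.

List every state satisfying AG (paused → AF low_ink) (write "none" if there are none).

States satisfying paused → AF low_ink: {Done, Paused, Queued, Error}.
States satisfying AG (paused → AF low_ink): {Done, Paused, Queued, Error}.

{Done, Paused, Queued, Error}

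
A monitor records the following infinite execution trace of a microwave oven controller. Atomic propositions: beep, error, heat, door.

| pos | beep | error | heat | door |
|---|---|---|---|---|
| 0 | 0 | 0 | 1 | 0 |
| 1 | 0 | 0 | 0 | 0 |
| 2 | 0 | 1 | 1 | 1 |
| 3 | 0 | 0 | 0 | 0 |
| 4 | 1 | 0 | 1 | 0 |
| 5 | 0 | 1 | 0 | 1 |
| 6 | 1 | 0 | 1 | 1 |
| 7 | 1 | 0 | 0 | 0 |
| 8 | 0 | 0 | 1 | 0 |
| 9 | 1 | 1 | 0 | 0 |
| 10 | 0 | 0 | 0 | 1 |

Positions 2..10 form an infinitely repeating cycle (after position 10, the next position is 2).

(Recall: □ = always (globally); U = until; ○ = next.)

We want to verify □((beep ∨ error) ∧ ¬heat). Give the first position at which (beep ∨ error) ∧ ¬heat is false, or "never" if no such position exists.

0

At position 0 the labels are {heat}, so (beep ∨ error) ∧ ¬heat is false there. This is the first violation.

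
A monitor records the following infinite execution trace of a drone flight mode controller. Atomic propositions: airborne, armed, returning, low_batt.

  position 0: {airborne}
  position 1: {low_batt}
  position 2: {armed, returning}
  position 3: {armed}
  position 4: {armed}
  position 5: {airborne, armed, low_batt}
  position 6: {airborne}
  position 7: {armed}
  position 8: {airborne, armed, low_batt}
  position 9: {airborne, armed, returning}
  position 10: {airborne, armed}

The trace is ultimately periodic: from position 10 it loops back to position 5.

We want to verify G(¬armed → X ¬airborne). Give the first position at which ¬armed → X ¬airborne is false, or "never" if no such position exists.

¬armed → X ¬airborne holds at every position 0..10, and those are all the positions the trace ever visits, so the invariant G(¬armed → X ¬airborne) is never violated.

never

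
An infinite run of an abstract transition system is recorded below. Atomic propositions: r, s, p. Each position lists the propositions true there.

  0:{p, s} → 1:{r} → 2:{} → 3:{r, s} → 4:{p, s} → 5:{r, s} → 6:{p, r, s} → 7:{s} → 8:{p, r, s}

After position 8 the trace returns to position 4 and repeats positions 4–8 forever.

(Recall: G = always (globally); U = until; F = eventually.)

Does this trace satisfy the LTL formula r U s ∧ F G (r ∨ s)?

Holds

Walking from position 0: s first holds at position 0, and r holds at every earlier position along the way, so r U s holds.
G (r ∨ s) holds at position 3, which is reachable from 0, so F G (r ∨ s) holds.
At position 0: r U s is true; F G (r ∨ s) is true; so r U s ∧ F G (r ∨ s) is true.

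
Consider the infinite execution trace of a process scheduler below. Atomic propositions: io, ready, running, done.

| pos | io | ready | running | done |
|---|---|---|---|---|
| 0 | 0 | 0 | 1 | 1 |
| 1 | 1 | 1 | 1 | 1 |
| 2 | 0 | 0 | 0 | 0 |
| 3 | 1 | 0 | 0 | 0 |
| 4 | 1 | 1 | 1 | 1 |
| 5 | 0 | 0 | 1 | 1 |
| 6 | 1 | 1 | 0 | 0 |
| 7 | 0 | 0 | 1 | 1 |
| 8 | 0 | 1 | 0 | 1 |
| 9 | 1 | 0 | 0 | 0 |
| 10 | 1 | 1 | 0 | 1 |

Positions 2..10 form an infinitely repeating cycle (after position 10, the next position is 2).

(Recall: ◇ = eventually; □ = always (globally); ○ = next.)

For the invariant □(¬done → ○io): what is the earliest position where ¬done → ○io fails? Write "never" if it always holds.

Check ¬done → ○io at each position in order: 0 ✓, 1 ✓, 2 ✓, 3 ✓, 4 ✓, 5 ✓.
At position 6 the labels are {io, ready} and the next position 7 has {done, running}, so ¬done → ○io is false there. This is the first violation.

6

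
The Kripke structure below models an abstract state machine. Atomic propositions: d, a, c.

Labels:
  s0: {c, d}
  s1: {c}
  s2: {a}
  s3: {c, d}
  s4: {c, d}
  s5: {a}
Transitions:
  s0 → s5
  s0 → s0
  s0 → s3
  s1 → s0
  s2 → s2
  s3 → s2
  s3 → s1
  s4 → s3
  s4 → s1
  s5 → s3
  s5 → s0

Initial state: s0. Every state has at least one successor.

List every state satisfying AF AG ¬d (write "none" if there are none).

{s2}

States satisfying AG ¬d: {s2}.
States satisfying AF AG ¬d: {s2}.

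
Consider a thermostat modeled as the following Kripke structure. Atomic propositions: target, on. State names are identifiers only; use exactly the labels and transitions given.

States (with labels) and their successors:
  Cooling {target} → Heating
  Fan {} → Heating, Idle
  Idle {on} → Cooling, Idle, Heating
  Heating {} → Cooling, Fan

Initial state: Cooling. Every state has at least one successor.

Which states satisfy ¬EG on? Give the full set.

{Cooling, Fan, Heating}

States satisfying on: {Idle}.
States satisfying EG on: {Idle}.
States satisfying ¬EG on: {Cooling, Fan, Heating}.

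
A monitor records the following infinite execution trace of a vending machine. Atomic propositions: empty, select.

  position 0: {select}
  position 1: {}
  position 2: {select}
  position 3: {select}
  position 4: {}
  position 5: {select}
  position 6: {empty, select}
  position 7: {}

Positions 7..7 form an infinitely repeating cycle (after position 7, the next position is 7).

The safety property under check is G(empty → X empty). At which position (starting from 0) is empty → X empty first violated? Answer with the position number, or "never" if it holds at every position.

Check empty → X empty at each position in order: 0 ✓, 1 ✓, 2 ✓, 3 ✓, 4 ✓, 5 ✓.
At position 6 the labels are {empty, select} and the next position 7 has {}, so empty → X empty is false there. This is the first violation.

6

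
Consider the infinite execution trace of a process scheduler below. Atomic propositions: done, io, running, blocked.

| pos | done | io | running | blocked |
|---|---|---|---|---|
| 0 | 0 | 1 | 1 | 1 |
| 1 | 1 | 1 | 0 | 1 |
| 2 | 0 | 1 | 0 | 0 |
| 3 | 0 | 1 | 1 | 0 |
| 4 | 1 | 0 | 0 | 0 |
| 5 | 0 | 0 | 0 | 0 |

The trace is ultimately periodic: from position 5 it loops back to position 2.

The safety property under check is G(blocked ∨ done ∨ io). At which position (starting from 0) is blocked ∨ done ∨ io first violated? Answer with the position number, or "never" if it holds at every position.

Check blocked ∨ done ∨ io at each position in order: 0 ✓, 1 ✓, 2 ✓, 3 ✓, 4 ✓.
At position 5 the labels are {}, so blocked ∨ done ∨ io is false there. This is the first violation.

5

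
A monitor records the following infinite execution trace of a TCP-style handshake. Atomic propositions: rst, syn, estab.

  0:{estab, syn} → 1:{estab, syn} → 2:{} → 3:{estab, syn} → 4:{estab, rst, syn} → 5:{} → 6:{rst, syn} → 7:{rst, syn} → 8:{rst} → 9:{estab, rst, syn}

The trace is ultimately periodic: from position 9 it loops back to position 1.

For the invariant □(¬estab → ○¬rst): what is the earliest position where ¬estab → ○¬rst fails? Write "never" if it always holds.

Check ¬estab → ○¬rst at each position in order: 0 ✓, 1 ✓, 2 ✓, 3 ✓, 4 ✓.
At position 5 the labels are {} and the next position 6 has {rst, syn}, so ¬estab → ○¬rst is false there. This is the first violation.

5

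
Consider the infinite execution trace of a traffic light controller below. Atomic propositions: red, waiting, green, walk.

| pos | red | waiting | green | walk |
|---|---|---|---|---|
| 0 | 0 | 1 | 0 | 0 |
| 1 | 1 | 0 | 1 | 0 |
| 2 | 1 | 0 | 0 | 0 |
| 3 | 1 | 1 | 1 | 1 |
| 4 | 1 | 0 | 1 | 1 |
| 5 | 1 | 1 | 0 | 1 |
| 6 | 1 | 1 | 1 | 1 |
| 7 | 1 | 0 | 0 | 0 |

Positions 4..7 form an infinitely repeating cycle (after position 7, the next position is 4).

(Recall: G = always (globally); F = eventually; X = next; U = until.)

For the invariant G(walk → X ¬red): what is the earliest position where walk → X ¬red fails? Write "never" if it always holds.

Check walk → X ¬red at each position in order: 0 ✓, 1 ✓, 2 ✓.
At position 3 the labels are {green, red, waiting, walk} and the next position 4 has {green, red, walk}, so walk → X ¬red is false there. This is the first violation.

3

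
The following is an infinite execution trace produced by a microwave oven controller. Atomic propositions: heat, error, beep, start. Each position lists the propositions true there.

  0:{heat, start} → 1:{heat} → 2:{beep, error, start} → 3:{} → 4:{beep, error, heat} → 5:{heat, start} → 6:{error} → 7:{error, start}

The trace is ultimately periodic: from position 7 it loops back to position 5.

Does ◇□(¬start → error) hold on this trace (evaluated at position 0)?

□(¬start → error) holds at position 4, which is reachable from 0, so ◇□(¬start → error) holds.

Holds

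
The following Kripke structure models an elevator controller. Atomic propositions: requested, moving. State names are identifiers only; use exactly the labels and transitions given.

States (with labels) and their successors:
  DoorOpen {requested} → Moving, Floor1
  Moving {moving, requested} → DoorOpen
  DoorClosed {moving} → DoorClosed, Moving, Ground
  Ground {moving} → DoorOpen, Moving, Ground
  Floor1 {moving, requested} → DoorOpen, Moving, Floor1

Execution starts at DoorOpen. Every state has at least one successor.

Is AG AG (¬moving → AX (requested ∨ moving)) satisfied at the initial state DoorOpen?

States satisfying AG (¬moving → AX (requested ∨ moving)): {DoorOpen, Moving, DoorClosed, Ground, Floor1}.
States satisfying AG AG (¬moving → AX (requested ∨ moving)): {DoorOpen, Moving, DoorClosed, Ground, Floor1}.
Every state reachable from DoorOpen satisfies AG (¬moving → AX (requested ∨ moving)).
DoorOpen ∈ Sat(AG AG (¬moving → AX (requested ∨ moving))).

Satisfied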